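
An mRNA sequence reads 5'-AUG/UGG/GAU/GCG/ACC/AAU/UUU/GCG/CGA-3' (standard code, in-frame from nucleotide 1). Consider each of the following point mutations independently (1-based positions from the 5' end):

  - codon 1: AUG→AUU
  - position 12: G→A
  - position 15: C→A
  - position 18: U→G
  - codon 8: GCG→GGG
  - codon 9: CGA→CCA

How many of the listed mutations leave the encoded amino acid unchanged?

2

Codon 1: AUG (Met) → AUU (Ile) — missense.
Codon 4: GCG (Ala) → GCA (Ala) — synonymous.
Codon 5: ACC (Thr) → ACA (Thr) — synonymous.
Codon 6: AAU (Asn) → AAG (Lys) — missense.
Codon 8: GCG (Ala) → GGG (Gly) — missense.
Codon 9: CGA (Arg) → CCA (Pro) — missense.
Synonymous: 2 of 6.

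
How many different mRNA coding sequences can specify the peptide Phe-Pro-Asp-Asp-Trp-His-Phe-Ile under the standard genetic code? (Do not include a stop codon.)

Phe: 2 codons.
Pro: 4 codons.
Asp: 2 codons.
Asp: 2 codons.
Trp: 1 codon.
His: 2 codons.
Phe: 2 codons.
Ile: 3 codons.
2 × 4 × 2 × 2 × 1 × 2 × 2 × 3 = 384.

384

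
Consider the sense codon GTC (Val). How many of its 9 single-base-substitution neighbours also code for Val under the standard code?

Position 1: none → 0 synonymous.
Position 2: none → 0 synonymous.
Position 3: GTT, GTA, GTG → 3 synonymous.
Total: 0 + 0 + 3 = 3.

3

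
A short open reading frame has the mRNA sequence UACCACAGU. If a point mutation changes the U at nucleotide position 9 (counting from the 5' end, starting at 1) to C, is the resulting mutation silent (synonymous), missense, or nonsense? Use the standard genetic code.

silent

Position 9 falls in codon 3: AGU → Ser.
After the substitution the codon is AGC → Ser.
Both encode Ser, so the change is synonymous.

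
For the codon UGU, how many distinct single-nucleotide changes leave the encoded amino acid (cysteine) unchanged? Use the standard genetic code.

Position 1: none → 0 synonymous.
Position 2: none → 0 synonymous.
Position 3: UGC → 1 synonymous.
Total: 0 + 0 + 1 = 1.

1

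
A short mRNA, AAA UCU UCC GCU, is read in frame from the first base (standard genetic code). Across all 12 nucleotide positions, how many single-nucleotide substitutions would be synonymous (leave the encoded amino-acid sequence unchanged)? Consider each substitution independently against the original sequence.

10

Codon 1 (AAA, Lys): 1 synonymous substitution.
Codon 2 (UCU, Ser): 3 synonymous substitutions.
Codon 3 (UCC, Ser): 3 synonymous substitutions.
Codon 4 (GCU, Ala): 3 synonymous substitutions.
Total: 1 + 3 + 3 + 3 = 10.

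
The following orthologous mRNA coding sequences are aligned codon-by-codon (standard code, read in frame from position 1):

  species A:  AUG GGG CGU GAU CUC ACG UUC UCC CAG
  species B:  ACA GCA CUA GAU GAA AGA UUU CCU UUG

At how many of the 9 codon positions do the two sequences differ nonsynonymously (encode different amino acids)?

7

Codon 1: AUG Met / ACA Thr — nonsynonymous.
Codon 2: GGG Gly / GCA Ala — nonsynonymous.
Codon 3: CGU Arg / CUA Leu — nonsynonymous.
Codon 4: GAU Asp / GAU Asp — identical.
Codon 5: CUC Leu / GAA Glu — nonsynonymous.
Codon 6: ACG Thr / AGA Arg — nonsynonymous.
Codon 7: UUC Phe / UUU Phe — synonymous.
Codon 8: UCC Ser / CCU Pro — nonsynonymous.
Codon 9: CAG Gln / UUG Leu — nonsynonymous.
Nonsynonymous differences: 7.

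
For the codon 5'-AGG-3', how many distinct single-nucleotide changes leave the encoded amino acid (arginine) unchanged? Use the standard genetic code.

Position 1: CGG → 1 synonymous.
Position 2: none → 0 synonymous.
Position 3: AGA → 1 synonymous.
Total: 1 + 0 + 1 = 2.

2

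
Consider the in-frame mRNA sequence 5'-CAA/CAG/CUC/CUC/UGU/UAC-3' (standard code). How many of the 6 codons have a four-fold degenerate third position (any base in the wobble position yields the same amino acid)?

2

Codon 1 CAA (Gln): third position 2-fold.
Codon 2 CAG (Gln): third position 2-fold.
Codon 3 CUC (Leu): third position 4-fold.
Codon 4 CUC (Leu): third position 4-fold.
Codon 5 UGU (Cys): third position 2-fold.
Codon 6 UAC (Tyr): third position 2-fold.
Four-fold degenerate third positions: 2.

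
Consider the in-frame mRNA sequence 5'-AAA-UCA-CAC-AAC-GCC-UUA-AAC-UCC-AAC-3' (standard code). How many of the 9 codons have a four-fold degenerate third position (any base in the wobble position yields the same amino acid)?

3

Codon 1 AAA (Lys): third position 2-fold.
Codon 2 UCA (Ser): third position 4-fold.
Codon 3 CAC (His): third position 2-fold.
Codon 4 AAC (Asn): third position 2-fold.
Codon 5 GCC (Ala): third position 4-fold.
Codon 6 UUA (Leu): third position 2-fold.
Codon 7 AAC (Asn): third position 2-fold.
Codon 8 UCC (Ser): third position 4-fold.
Codon 9 AAC (Asn): third position 2-fold.
Four-fold degenerate third positions: 3.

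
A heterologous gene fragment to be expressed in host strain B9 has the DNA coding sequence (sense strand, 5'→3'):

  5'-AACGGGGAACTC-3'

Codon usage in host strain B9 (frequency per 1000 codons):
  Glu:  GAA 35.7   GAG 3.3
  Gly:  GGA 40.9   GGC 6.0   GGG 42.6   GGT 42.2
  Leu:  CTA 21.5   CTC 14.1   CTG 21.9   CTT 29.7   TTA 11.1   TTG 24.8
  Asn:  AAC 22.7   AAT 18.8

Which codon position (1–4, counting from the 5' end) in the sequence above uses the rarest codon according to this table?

Codon 1 AAC (Asn): 22.7 per 1000.
Codon 2 GGG (Gly): 42.6 per 1000.
Codon 3 GAA (Glu): 35.7 per 1000.
Codon 4 CTC (Leu): 14.1 per 1000.
Lowest frequency is 14.1 at codon 4.

4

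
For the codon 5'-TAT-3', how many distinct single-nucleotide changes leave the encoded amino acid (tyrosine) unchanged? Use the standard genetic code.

1

Position 1: none → 0 synonymous.
Position 2: none → 0 synonymous.
Position 3: TAC → 1 synonymous.
Total: 0 + 0 + 1 = 1.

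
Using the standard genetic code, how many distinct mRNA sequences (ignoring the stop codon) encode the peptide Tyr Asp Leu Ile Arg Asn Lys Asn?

Tyr: 2 codons.
Asp: 2 codons.
Leu: 6 codons.
Ile: 3 codons.
Arg: 6 codons.
Asn: 2 codons.
Lys: 2 codons.
Asn: 2 codons.
2 × 2 × 6 × 3 × 6 × 2 × 2 × 2 = 3456.

3456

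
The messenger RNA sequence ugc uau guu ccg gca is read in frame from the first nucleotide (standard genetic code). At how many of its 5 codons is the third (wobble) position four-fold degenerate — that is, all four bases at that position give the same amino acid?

Codon 1 UGC (Cys): third position 2-fold.
Codon 2 UAU (Tyr): third position 2-fold.
Codon 3 GUU (Val): third position 4-fold.
Codon 4 CCG (Pro): third position 4-fold.
Codon 5 GCA (Ala): third position 4-fold.
Four-fold degenerate third positions: 3.

3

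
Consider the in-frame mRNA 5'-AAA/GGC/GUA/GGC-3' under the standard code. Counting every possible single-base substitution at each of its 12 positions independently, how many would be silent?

10

Codon 1 (AAA, Lys): 1 synonymous substitution.
Codon 2 (GGC, Gly): 3 synonymous substitutions.
Codon 3 (GUA, Val): 3 synonymous substitutions.
Codon 4 (GGC, Gly): 3 synonymous substitutions.
Total: 1 + 3 + 3 + 3 = 10.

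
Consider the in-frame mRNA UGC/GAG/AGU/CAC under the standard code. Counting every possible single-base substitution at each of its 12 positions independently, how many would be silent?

4

Codon 1 (UGC, Cys): 1 synonymous substitution.
Codon 2 (GAG, Glu): 1 synonymous substitution.
Codon 3 (AGU, Ser): 1 synonymous substitution.
Codon 4 (CAC, His): 1 synonymous substitution.
Total: 1 + 1 + 1 + 1 = 4.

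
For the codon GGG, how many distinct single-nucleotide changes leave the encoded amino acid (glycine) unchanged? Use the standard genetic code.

3

Position 1: none → 0 synonymous.
Position 2: none → 0 synonymous.
Position 3: GGT, GGC, GGA → 3 synonymous.
Total: 0 + 0 + 3 = 3.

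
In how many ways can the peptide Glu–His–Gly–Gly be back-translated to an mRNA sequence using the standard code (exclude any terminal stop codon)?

64

Glu: 2 codons.
His: 2 codons.
Gly: 4 codons.
Gly: 4 codons.
2 × 2 × 4 × 4 = 64.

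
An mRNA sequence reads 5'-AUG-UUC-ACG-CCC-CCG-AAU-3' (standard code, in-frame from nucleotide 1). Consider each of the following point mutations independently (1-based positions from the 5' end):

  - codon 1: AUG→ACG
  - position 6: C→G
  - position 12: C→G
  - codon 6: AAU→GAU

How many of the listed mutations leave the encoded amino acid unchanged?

Codon 1: AUG (Met) → ACG (Thr) — missense.
Codon 2: UUC (Phe) → UUG (Leu) — missense.
Codon 4: CCC (Pro) → CCG (Pro) — synonymous.
Codon 6: AAU (Asn) → GAU (Asp) — missense.
Synonymous: 1 of 4.

1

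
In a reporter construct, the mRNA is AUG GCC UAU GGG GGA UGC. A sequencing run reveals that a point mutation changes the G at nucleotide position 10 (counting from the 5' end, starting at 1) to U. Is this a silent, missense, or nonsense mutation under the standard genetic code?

Position 10 falls in codon 4: GGG → Gly.
After the substitution the codon is UGG → Trp.
Gly ≠ Trp, so this is a missense mutation.

missense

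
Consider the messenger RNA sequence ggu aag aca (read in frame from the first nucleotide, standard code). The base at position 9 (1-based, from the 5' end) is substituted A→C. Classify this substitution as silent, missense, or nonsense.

silent

Position 9 falls in codon 3: ACA → Thr.
After the substitution the codon is ACC → Thr.
Both encode Thr, so the change is synonymous.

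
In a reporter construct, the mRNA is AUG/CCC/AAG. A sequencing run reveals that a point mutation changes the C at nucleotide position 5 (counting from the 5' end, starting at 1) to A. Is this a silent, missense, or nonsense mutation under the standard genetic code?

missense

Position 5 falls in codon 2: CCC → Pro.
After the substitution the codon is CAC → His.
Pro ≠ His, so this is a missense mutation.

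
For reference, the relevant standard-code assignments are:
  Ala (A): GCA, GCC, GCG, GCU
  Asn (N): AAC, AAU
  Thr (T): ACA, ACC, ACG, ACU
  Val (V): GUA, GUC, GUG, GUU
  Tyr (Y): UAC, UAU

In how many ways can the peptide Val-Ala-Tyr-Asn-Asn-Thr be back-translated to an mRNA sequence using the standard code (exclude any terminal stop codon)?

Val: 4 codons.
Ala: 4 codons.
Tyr: 2 codons.
Asn: 2 codons.
Asn: 2 codons.
Thr: 4 codons.
4 × 4 × 2 × 2 × 2 × 4 = 512.

512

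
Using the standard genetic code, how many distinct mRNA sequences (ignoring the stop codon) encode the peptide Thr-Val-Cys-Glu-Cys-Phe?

256

Thr: 4 codons.
Val: 4 codons.
Cys: 2 codons.
Glu: 2 codons.
Cys: 2 codons.
Phe: 2 codons.
4 × 4 × 2 × 2 × 2 × 2 = 256.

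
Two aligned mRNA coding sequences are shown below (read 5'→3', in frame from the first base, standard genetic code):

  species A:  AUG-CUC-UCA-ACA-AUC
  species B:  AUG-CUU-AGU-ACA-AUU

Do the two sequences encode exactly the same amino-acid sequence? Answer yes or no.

Codon 1: AUG Met / AUG Met — identical.
Codon 2: CUC Leu / CUU Leu — synonymous.
Codon 3: UCA Ser / AGU Ser — synonymous.
Codon 4: ACA Thr / ACA Thr — identical.
Codon 5: AUC Ile / AUU Ile — synonymous.
Nonsynonymous differences: 0 → same protein.

yes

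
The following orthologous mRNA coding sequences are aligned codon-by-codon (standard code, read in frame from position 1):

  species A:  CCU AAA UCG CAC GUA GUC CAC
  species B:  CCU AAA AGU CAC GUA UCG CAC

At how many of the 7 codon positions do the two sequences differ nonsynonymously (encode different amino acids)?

Codon 1: CCU Pro / CCU Pro — identical.
Codon 2: AAA Lys / AAA Lys — identical.
Codon 3: UCG Ser / AGU Ser — synonymous.
Codon 4: CAC His / CAC His — identical.
Codon 5: GUA Val / GUA Val — identical.
Codon 6: GUC Val / UCG Ser — nonsynonymous.
Codon 7: CAC His / CAC His — identical.
Nonsynonymous differences: 1.

1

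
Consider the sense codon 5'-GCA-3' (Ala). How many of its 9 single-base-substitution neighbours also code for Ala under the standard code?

3

Position 1: none → 0 synonymous.
Position 2: none → 0 synonymous.
Position 3: GCT, GCC, GCG → 3 synonymous.
Total: 0 + 0 + 3 = 3.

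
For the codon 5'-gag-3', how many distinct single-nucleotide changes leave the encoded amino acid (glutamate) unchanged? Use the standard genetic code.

1

Position 1: none → 0 synonymous.
Position 2: none → 0 synonymous.
Position 3: GAA → 1 synonymous.
Total: 0 + 0 + 1 = 1.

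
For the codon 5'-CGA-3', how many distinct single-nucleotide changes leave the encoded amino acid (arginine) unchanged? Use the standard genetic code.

Position 1: AGA → 1 synonymous.
Position 2: none → 0 synonymous.
Position 3: CGT, CGC, CGG → 3 synonymous.
Total: 1 + 0 + 3 = 4.

4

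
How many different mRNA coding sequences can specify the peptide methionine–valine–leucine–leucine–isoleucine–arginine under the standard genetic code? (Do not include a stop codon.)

2592

Met: 1 codon.
Val: 4 codons.
Leu: 6 codons.
Leu: 6 codons.
Ile: 3 codons.
Arg: 6 codons.
1 × 4 × 6 × 6 × 3 × 6 = 2592.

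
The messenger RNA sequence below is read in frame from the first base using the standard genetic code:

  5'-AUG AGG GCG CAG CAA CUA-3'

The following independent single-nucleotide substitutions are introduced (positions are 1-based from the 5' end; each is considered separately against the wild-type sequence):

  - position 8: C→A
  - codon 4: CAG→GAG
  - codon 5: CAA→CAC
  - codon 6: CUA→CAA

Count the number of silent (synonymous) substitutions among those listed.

Codon 3: GCG (Ala) → GAG (Glu) — missense.
Codon 4: CAG (Gln) → GAG (Glu) — missense.
Codon 5: CAA (Gln) → CAC (His) — missense.
Codon 6: CUA (Leu) → CAA (Gln) — missense.
Synonymous: 0 of 4.

0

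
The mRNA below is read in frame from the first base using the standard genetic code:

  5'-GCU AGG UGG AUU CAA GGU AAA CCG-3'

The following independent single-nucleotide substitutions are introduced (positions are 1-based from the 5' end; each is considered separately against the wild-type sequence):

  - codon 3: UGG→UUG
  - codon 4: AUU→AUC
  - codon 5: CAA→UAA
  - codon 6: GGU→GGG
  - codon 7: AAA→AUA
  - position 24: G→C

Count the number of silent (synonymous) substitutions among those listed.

Codon 3: UGG (Trp) → UUG (Leu) — missense.
Codon 4: AUU (Ile) → AUC (Ile) — synonymous.
Codon 5: CAA (Gln) → UAA (Stop) — nonsense.
Codon 6: GGU (Gly) → GGG (Gly) — synonymous.
Codon 7: AAA (Lys) → AUA (Ile) — missense.
Codon 8: CCG (Pro) → CCC (Pro) — synonymous.
Synonymous: 3 of 6.

3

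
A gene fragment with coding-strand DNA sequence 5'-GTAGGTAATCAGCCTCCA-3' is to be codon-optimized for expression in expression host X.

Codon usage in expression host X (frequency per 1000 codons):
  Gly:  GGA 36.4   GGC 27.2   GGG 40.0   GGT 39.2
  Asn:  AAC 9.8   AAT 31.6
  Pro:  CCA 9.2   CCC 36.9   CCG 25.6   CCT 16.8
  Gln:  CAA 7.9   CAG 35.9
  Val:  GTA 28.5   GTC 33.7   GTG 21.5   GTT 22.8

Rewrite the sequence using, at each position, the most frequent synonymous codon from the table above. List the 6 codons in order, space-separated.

Codon 1 (Val): best is GTC at 33.7.
Codon 2 (Gly): best is GGG at 40.0.
Codon 3 (Asn): best is AAT at 31.6.
Codon 4 (Gln): best is CAG at 35.9.
Codon 5 (Pro): best is CCC at 36.9.
Codon 6 (Pro): best is CCC at 36.9.

GTC GGG AAT CAG CCC CCC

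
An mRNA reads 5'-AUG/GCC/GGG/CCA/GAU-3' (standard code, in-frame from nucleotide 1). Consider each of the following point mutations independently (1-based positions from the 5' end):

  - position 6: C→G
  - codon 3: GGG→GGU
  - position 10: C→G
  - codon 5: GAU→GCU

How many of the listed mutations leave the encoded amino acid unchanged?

Codon 2: GCC (Ala) → GCG (Ala) — synonymous.
Codon 3: GGG (Gly) → GGU (Gly) — synonymous.
Codon 4: CCA (Pro) → GCA (Ala) — missense.
Codon 5: GAU (Asp) → GCU (Ala) — missense.
Synonymous: 2 of 4.

2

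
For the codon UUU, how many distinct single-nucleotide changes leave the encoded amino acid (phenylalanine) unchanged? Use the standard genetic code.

1

Position 1: none → 0 synonymous.
Position 2: none → 0 synonymous.
Position 3: UUC → 1 synonymous.
Total: 0 + 0 + 1 = 1.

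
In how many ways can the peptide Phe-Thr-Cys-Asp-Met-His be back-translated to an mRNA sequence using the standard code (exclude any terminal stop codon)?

Phe: 2 codons.
Thr: 4 codons.
Cys: 2 codons.
Asp: 2 codons.
Met: 1 codon.
His: 2 codons.
2 × 4 × 2 × 2 × 1 × 2 = 64.

64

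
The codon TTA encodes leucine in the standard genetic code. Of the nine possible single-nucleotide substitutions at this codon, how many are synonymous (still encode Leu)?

Position 1: CTA → 1 synonymous.
Position 2: none → 0 synonymous.
Position 3: TTG → 1 synonymous.
Total: 1 + 0 + 1 = 2.

2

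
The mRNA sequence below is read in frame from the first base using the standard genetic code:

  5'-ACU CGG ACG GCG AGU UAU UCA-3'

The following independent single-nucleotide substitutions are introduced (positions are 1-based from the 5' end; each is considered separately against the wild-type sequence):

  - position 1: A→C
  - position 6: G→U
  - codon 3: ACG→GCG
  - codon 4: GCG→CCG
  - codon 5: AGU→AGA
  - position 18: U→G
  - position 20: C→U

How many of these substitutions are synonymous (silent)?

Codon 1: ACU (Thr) → CCU (Pro) — missense.
Codon 2: CGG (Arg) → CGU (Arg) — synonymous.
Codon 3: ACG (Thr) → GCG (Ala) — missense.
Codon 4: GCG (Ala) → CCG (Pro) — missense.
Codon 5: AGU (Ser) → AGA (Arg) — missense.
Codon 6: UAU (Tyr) → UAG (Stop) — nonsense.
Codon 7: UCA (Ser) → UUA (Leu) — missense.
Synonymous: 1 of 7.

1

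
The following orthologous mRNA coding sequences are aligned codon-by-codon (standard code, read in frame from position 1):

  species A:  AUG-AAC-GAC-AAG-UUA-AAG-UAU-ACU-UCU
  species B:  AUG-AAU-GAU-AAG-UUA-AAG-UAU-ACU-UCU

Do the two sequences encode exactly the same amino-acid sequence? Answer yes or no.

Codon 1: AUG Met / AUG Met — identical.
Codon 2: AAC Asn / AAU Asn — synonymous.
Codon 3: GAC Asp / GAU Asp — synonymous.
Codon 4: AAG Lys / AAG Lys — identical.
Codon 5: UUA Leu / UUA Leu — identical.
Codon 6: AAG Lys / AAG Lys — identical.
Codon 7: UAU Tyr / UAU Tyr — identical.
Codon 8: ACU Thr / ACU Thr — identical.
Codon 9: UCU Ser / UCU Ser — identical.
Nonsynonymous differences: 0 → same protein.

yes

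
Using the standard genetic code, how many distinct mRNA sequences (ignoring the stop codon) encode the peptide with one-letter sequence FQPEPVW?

512

Phe: 2 codons.
Gln: 2 codons.
Pro: 4 codons.
Glu: 2 codons.
Pro: 4 codons.
Val: 4 codons.
Trp: 1 codon.
2 × 2 × 4 × 2 × 4 × 4 × 1 = 512.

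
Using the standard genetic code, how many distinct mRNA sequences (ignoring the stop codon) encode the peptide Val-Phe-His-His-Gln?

64

Val: 4 codons.
Phe: 2 codons.
His: 2 codons.
His: 2 codons.
Gln: 2 codons.
4 × 2 × 2 × 2 × 2 = 64.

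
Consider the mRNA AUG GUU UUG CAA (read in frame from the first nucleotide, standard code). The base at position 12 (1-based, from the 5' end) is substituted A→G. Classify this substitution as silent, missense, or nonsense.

silent

Position 12 falls in codon 4: CAA → Gln.
After the substitution the codon is CAG → Gln.
Both encode Gln, so the change is synonymous.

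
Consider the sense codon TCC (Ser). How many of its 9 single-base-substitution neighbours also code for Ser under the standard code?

Position 1: none → 0 synonymous.
Position 2: none → 0 synonymous.
Position 3: TCT, TCA, TCG → 3 synonymous.
Total: 0 + 0 + 3 = 3.

3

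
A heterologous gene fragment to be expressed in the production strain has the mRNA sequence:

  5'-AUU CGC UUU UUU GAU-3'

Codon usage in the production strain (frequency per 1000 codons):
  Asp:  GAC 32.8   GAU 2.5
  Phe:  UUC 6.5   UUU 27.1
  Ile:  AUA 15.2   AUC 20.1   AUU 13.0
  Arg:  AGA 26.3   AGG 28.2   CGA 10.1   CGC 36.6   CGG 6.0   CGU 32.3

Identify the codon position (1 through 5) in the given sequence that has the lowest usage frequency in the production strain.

5

Codon 1 AUU (Ile): 13.0 per 1000.
Codon 2 CGC (Arg): 36.6 per 1000.
Codon 3 UUU (Phe): 27.1 per 1000.
Codon 4 UUU (Phe): 27.1 per 1000.
Codon 5 GAU (Asp): 2.5 per 1000.
Lowest frequency is 2.5 at codon 5.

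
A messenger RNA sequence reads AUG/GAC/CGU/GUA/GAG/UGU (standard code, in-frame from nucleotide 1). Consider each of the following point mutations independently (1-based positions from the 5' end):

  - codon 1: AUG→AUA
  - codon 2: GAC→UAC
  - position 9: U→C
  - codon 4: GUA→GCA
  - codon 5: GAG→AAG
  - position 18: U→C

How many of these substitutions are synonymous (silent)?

2

Codon 1: AUG (Met) → AUA (Ile) — missense.
Codon 2: GAC (Asp) → UAC (Tyr) — missense.
Codon 3: CGU (Arg) → CGC (Arg) — synonymous.
Codon 4: GUA (Val) → GCA (Ala) — missense.
Codon 5: GAG (Glu) → AAG (Lys) — missense.
Codon 6: UGU (Cys) → UGC (Cys) — synonymous.
Synonymous: 2 of 6.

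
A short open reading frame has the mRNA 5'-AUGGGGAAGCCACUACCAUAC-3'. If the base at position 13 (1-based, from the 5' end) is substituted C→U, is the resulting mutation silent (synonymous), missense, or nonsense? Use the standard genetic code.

Position 13 falls in codon 5: CUA → Leu.
After the substitution the codon is UUA → Leu.
Both encode Leu, so the change is synonymous.

silent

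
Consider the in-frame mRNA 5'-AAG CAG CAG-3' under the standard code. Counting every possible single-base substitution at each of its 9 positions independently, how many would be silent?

3

Codon 1 (AAG, Lys): 1 synonymous substitution.
Codon 2 (CAG, Gln): 1 synonymous substitution.
Codon 3 (CAG, Gln): 1 synonymous substitution.
Total: 1 + 1 + 1 = 3.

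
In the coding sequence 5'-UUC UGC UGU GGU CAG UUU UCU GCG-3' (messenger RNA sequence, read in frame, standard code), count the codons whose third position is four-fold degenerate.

3

Codon 1 UUC (Phe): third position 2-fold.
Codon 2 UGC (Cys): third position 2-fold.
Codon 3 UGU (Cys): third position 2-fold.
Codon 4 GGU (Gly): third position 4-fold.
Codon 5 CAG (Gln): third position 2-fold.
Codon 6 UUU (Phe): third position 2-fold.
Codon 7 UCU (Ser): third position 4-fold.
Codon 8 GCG (Ala): third position 4-fold.
Four-fold degenerate third positions: 3.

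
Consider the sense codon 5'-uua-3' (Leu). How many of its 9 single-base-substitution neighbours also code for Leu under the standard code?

Position 1: CUA → 1 synonymous.
Position 2: none → 0 synonymous.
Position 3: UUG → 1 synonymous.
Total: 1 + 0 + 1 = 2.

2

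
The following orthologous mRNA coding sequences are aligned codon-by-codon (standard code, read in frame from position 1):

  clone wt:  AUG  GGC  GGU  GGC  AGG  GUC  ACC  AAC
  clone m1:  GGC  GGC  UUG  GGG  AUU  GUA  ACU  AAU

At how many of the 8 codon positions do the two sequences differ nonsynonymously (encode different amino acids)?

Codon 1: AUG Met / GGC Gly — nonsynonymous.
Codon 2: GGC Gly / GGC Gly — identical.
Codon 3: GGU Gly / UUG Leu — nonsynonymous.
Codon 4: GGC Gly / GGG Gly — synonymous.
Codon 5: AGG Arg / AUU Ile — nonsynonymous.
Codon 6: GUC Val / GUA Val — synonymous.
Codon 7: ACC Thr / ACU Thr — synonymous.
Codon 8: AAC Asn / AAU Asn — synonymous.
Nonsynonymous differences: 3.

3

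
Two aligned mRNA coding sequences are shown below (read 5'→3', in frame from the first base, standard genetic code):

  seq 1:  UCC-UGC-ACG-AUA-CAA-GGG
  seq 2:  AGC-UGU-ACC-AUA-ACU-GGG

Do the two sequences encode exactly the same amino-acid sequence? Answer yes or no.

Codon 1: UCC Ser / AGC Ser — synonymous.
Codon 2: UGC Cys / UGU Cys — synonymous.
Codon 3: ACG Thr / ACC Thr — synonymous.
Codon 4: AUA Ile / AUA Ile — identical.
Codon 5: CAA Gln / ACU Thr — nonsynonymous.
Codon 6: GGG Gly / GGG Gly — identical.
Nonsynonymous differences: 1 → different protein.

no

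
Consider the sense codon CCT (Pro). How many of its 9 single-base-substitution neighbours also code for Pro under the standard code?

3

Position 1: none → 0 synonymous.
Position 2: none → 0 synonymous.
Position 3: CCC, CCA, CCG → 3 synonymous.
Total: 0 + 0 + 3 = 3.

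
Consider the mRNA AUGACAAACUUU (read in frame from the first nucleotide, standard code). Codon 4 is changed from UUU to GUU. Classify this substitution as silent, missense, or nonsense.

Position 10 falls in codon 4: UUU → Phe.
After the substitution the codon is GUU → Val.
Phe ≠ Val, so this is a missense mutation.

missense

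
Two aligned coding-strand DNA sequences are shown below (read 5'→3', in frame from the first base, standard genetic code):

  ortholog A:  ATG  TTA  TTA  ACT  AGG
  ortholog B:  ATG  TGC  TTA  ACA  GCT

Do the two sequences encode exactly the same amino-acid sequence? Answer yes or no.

Codon 1: ATG Met / ATG Met — identical.
Codon 2: TTA Leu / TGC Cys — nonsynonymous.
Codon 3: TTA Leu / TTA Leu — identical.
Codon 4: ACT Thr / ACA Thr — synonymous.
Codon 5: AGG Arg / GCT Ala — nonsynonymous.
Nonsynonymous differences: 2 → different protein.

no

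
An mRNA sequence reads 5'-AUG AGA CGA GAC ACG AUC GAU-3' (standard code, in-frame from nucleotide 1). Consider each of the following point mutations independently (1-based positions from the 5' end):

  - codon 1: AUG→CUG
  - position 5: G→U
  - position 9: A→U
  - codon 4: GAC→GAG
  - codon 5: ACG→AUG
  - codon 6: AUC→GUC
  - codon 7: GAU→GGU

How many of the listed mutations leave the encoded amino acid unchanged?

1

Codon 1: AUG (Met) → CUG (Leu) — missense.
Codon 2: AGA (Arg) → AUA (Ile) — missense.
Codon 3: CGA (Arg) → CGU (Arg) — synonymous.
Codon 4: GAC (Asp) → GAG (Glu) — missense.
Codon 5: ACG (Thr) → AUG (Met) — missense.
Codon 6: AUC (Ile) → GUC (Val) — missense.
Codon 7: GAU (Asp) → GGU (Gly) — missense.
Synonymous: 1 of 7.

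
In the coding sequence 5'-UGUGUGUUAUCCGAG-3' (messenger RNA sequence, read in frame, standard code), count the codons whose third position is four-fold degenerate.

2

Codon 1 UGU (Cys): third position 2-fold.
Codon 2 GUG (Val): third position 4-fold.
Codon 3 UUA (Leu): third position 2-fold.
Codon 4 UCC (Ser): third position 4-fold.
Codon 5 GAG (Glu): third position 2-fold.
Four-fold degenerate third positions: 2.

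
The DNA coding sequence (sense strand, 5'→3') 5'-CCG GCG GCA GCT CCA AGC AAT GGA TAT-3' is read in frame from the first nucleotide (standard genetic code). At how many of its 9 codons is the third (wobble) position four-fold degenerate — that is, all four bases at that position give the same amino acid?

Codon 1 CCG (Pro): third position 4-fold.
Codon 2 GCG (Ala): third position 4-fold.
Codon 3 GCA (Ala): third position 4-fold.
Codon 4 GCT (Ala): third position 4-fold.
Codon 5 CCA (Pro): third position 4-fold.
Codon 6 AGC (Ser): third position 2-fold.
Codon 7 AAT (Asn): third position 2-fold.
Codon 8 GGA (Gly): third position 4-fold.
Codon 9 TAT (Tyr): third position 2-fold.
Four-fold degenerate third positions: 6.

6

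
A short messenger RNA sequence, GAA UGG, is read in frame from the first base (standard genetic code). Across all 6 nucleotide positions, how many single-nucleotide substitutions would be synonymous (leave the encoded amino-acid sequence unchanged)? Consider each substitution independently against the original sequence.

1

Codon 1 (GAA, Glu): 1 synonymous substitution.
Codon 2 (UGG, Trp): 0 synonymous substitutions.
Total: 1 + 0 = 1.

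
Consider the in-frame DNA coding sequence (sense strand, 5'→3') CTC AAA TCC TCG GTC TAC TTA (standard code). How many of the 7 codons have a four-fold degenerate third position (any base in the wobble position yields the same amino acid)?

4

Codon 1 CTC (Leu): third position 4-fold.
Codon 2 AAA (Lys): third position 2-fold.
Codon 3 TCC (Ser): third position 4-fold.
Codon 4 TCG (Ser): third position 4-fold.
Codon 5 GTC (Val): third position 4-fold.
Codon 6 TAC (Tyr): third position 2-fold.
Codon 7 TTA (Leu): third position 2-fold.
Four-fold degenerate third positions: 4.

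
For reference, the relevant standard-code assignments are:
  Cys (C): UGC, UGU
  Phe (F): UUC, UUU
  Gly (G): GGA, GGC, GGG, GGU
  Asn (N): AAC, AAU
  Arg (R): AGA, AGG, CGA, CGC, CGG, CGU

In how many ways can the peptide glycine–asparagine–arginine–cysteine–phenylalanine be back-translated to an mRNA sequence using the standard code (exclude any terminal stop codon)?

Gly: 4 codons.
Asn: 2 codons.
Arg: 6 codons.
Cys: 2 codons.
Phe: 2 codons.
4 × 2 × 6 × 2 × 2 = 192.

192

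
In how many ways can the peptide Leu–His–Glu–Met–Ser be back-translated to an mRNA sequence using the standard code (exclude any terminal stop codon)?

Leu: 6 codons.
His: 2 codons.
Glu: 2 codons.
Met: 1 codon.
Ser: 6 codons.
6 × 2 × 2 × 1 × 6 = 144.

144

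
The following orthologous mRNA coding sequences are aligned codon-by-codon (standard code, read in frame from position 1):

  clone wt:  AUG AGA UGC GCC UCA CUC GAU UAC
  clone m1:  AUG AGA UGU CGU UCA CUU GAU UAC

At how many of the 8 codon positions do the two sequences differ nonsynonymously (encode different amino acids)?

1

Codon 1: AUG Met / AUG Met — identical.
Codon 2: AGA Arg / AGA Arg — identical.
Codon 3: UGC Cys / UGU Cys — synonymous.
Codon 4: GCC Ala / CGU Arg — nonsynonymous.
Codon 5: UCA Ser / UCA Ser — identical.
Codon 6: CUC Leu / CUU Leu — synonymous.
Codon 7: GAU Asp / GAU Asp — identical.
Codon 8: UAC Tyr / UAC Tyr — identical.
Nonsynonymous differences: 1.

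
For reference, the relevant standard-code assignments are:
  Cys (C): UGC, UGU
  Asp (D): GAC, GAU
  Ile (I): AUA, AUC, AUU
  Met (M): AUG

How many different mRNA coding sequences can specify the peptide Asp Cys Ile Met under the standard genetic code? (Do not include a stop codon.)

12

Asp: 2 codons.
Cys: 2 codons.
Ile: 3 codons.
Met: 1 codon.
2 × 2 × 3 × 1 = 12.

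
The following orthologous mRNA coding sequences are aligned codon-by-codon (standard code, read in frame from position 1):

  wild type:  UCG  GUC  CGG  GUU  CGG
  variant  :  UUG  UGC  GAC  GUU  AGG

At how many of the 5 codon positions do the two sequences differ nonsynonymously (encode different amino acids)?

Codon 1: UCG Ser / UUG Leu — nonsynonymous.
Codon 2: GUC Val / UGC Cys — nonsynonymous.
Codon 3: CGG Arg / GAC Asp — nonsynonymous.
Codon 4: GUU Val / GUU Val — identical.
Codon 5: CGG Arg / AGG Arg — synonymous.
Nonsynonymous differences: 3.

3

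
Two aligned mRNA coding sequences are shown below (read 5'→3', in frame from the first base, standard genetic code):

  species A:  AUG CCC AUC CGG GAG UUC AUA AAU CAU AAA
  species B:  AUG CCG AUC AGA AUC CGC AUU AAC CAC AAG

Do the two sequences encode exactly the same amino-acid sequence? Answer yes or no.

Codon 1: AUG Met / AUG Met — identical.
Codon 2: CCC Pro / CCG Pro — synonymous.
Codon 3: AUC Ile / AUC Ile — identical.
Codon 4: CGG Arg / AGA Arg — synonymous.
Codon 5: GAG Glu / AUC Ile — nonsynonymous.
Codon 6: UUC Phe / CGC Arg — nonsynonymous.
Codon 7: AUA Ile / AUU Ile — synonymous.
Codon 8: AAU Asn / AAC Asn — synonymous.
Codon 9: CAU His / CAC His — synonymous.
Codon 10: AAA Lys / AAG Lys — synonymous.
Nonsynonymous differences: 2 → different protein.

no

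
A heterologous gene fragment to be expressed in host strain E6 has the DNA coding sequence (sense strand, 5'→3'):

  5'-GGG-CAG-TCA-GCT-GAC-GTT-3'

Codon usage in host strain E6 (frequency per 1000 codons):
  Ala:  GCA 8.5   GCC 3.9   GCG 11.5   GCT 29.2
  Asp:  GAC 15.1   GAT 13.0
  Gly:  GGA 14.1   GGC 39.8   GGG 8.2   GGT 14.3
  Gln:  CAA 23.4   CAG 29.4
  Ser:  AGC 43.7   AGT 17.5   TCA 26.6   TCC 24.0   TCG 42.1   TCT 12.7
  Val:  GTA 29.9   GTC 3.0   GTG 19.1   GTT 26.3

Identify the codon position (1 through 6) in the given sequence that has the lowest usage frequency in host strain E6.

1

Codon 1 GGG (Gly): 8.2 per 1000.
Codon 2 CAG (Gln): 29.4 per 1000.
Codon 3 TCA (Ser): 26.6 per 1000.
Codon 4 GCT (Ala): 29.2 per 1000.
Codon 5 GAC (Asp): 15.1 per 1000.
Codon 6 GTT (Val): 26.3 per 1000.
Lowest frequency is 8.2 at codon 1.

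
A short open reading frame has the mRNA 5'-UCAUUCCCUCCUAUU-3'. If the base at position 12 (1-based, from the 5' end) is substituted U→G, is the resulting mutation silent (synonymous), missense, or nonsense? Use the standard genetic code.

silent

Position 12 falls in codon 4: CCU → Pro.
After the substitution the codon is CCG → Pro.
Both encode Pro, so the change is synonymous.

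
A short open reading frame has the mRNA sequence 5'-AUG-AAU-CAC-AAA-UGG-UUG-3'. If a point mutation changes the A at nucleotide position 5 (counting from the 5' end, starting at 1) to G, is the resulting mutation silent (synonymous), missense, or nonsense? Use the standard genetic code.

Position 5 falls in codon 2: AAU → Asn.
After the substitution the codon is AGU → Ser.
Asn ≠ Ser, so this is a missense mutation.

missense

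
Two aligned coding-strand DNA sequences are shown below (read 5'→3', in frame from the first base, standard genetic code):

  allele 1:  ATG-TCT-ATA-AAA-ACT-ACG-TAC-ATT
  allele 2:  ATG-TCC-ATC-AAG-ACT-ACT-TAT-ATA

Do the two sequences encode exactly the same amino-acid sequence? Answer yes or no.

Codon 1: ATG Met / ATG Met — identical.
Codon 2: TCT Ser / TCC Ser — synonymous.
Codon 3: ATA Ile / ATC Ile — synonymous.
Codon 4: AAA Lys / AAG Lys — synonymous.
Codon 5: ACT Thr / ACT Thr — identical.
Codon 6: ACG Thr / ACT Thr — synonymous.
Codon 7: TAC Tyr / TAT Tyr — synonymous.
Codon 8: ATT Ile / ATA Ile — synonymous.
Nonsynonymous differences: 0 → same protein.

yes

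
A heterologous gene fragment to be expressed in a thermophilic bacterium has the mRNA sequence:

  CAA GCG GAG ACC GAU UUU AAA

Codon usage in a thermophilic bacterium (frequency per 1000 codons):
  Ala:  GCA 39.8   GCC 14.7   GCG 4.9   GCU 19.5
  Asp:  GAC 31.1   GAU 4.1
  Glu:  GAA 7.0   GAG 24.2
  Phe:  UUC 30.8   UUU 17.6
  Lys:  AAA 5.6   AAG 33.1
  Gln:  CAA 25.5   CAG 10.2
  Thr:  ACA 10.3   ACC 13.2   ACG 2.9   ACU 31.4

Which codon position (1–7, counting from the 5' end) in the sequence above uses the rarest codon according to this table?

5

Codon 1 CAA (Gln): 25.5 per 1000.
Codon 2 GCG (Ala): 4.9 per 1000.
Codon 3 GAG (Glu): 24.2 per 1000.
Codon 4 ACC (Thr): 13.2 per 1000.
Codon 5 GAU (Asp): 4.1 per 1000.
Codon 6 UUU (Phe): 17.6 per 1000.
Codon 7 AAA (Lys): 5.6 per 1000.
Lowest frequency is 4.1 at codon 5.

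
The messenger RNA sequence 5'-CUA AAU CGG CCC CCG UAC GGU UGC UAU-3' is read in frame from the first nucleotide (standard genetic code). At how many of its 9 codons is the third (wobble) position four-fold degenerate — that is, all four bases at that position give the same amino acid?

5

Codon 1 CUA (Leu): third position 4-fold.
Codon 2 AAU (Asn): third position 2-fold.
Codon 3 CGG (Arg): third position 4-fold.
Codon 4 CCC (Pro): third position 4-fold.
Codon 5 CCG (Pro): third position 4-fold.
Codon 6 UAC (Tyr): third position 2-fold.
Codon 7 GGU (Gly): third position 4-fold.
Codon 8 UGC (Cys): third position 2-fold.
Codon 9 UAU (Tyr): third position 2-fold.
Four-fold degenerate third positions: 5.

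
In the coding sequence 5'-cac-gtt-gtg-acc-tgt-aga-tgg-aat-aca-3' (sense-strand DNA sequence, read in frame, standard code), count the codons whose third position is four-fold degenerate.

4

Codon 1 CAC (His): third position 2-fold.
Codon 2 GTT (Val): third position 4-fold.
Codon 3 GTG (Val): third position 4-fold.
Codon 4 ACC (Thr): third position 4-fold.
Codon 5 TGT (Cys): third position 2-fold.
Codon 6 AGA (Arg): third position 2-fold.
Codon 7 TGG (Trp): third position 1-fold.
Codon 8 AAT (Asn): third position 2-fold.
Codon 9 ACA (Thr): third position 4-fold.
Four-fold degenerate third positions: 4.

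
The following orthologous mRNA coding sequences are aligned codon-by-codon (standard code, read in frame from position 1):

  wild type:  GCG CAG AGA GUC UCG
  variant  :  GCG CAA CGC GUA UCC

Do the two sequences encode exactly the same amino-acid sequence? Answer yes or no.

yes

Codon 1: GCG Ala / GCG Ala — identical.
Codon 2: CAG Gln / CAA Gln — synonymous.
Codon 3: AGA Arg / CGC Arg — synonymous.
Codon 4: GUC Val / GUA Val — synonymous.
Codon 5: UCG Ser / UCC Ser — synonymous.
Nonsynonymous differences: 0 → same protein.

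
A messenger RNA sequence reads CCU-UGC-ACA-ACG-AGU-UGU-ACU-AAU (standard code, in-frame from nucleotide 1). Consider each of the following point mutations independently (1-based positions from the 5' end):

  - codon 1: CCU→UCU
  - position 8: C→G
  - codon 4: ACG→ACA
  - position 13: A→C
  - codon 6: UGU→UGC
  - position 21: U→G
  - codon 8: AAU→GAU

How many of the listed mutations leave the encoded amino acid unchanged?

3

Codon 1: CCU (Pro) → UCU (Ser) — missense.
Codon 3: ACA (Thr) → AGA (Arg) — missense.
Codon 4: ACG (Thr) → ACA (Thr) — synonymous.
Codon 5: AGU (Ser) → CGU (Arg) — missense.
Codon 6: UGU (Cys) → UGC (Cys) — synonymous.
Codon 7: ACU (Thr) → ACG (Thr) — synonymous.
Codon 8: AAU (Asn) → GAU (Asp) — missense.
Synonymous: 3 of 7.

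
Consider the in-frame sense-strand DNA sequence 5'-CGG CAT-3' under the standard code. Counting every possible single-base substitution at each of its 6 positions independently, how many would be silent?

Codon 1 (CGG, Arg): 4 synonymous substitutions.
Codon 2 (CAT, His): 1 synonymous substitution.
Total: 4 + 1 = 5.

5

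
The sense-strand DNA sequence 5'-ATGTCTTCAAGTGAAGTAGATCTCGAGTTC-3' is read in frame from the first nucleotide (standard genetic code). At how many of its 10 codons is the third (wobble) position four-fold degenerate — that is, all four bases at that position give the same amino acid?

Codon 1 ATG (Met): third position 1-fold.
Codon 2 TCT (Ser): third position 4-fold.
Codon 3 TCA (Ser): third position 4-fold.
Codon 4 AGT (Ser): third position 2-fold.
Codon 5 GAA (Glu): third position 2-fold.
Codon 6 GTA (Val): third position 4-fold.
Codon 7 GAT (Asp): third position 2-fold.
Codon 8 CTC (Leu): third position 4-fold.
Codon 9 GAG (Glu): third position 2-fold.
Codon 10 TTC (Phe): third position 2-fold.
Four-fold degenerate third positions: 4.

4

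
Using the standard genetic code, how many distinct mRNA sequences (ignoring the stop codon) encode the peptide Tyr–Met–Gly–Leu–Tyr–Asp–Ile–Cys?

1152

Tyr: 2 codons.
Met: 1 codon.
Gly: 4 codons.
Leu: 6 codons.
Tyr: 2 codons.
Asp: 2 codons.
Ile: 3 codons.
Cys: 2 codons.
2 × 1 × 4 × 6 × 2 × 2 × 3 × 2 = 1152.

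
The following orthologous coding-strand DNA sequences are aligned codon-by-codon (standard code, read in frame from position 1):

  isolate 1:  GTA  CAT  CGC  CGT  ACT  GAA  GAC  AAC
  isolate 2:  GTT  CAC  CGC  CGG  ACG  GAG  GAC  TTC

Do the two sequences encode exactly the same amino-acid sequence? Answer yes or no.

no

Codon 1: GTA Val / GTT Val — synonymous.
Codon 2: CAT His / CAC His — synonymous.
Codon 3: CGC Arg / CGC Arg — identical.
Codon 4: CGT Arg / CGG Arg — synonymous.
Codon 5: ACT Thr / ACG Thr — synonymous.
Codon 6: GAA Glu / GAG Glu — synonymous.
Codon 7: GAC Asp / GAC Asp — identical.
Codon 8: AAC Asn / TTC Phe — nonsynonymous.
Nonsynonymous differences: 1 → different protein.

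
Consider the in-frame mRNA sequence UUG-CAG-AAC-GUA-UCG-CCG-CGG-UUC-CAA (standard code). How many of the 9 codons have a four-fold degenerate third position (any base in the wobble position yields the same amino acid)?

Codon 1 UUG (Leu): third position 2-fold.
Codon 2 CAG (Gln): third position 2-fold.
Codon 3 AAC (Asn): third position 2-fold.
Codon 4 GUA (Val): third position 4-fold.
Codon 5 UCG (Ser): third position 4-fold.
Codon 6 CCG (Pro): third position 4-fold.
Codon 7 CGG (Arg): third position 4-fold.
Codon 8 UUC (Phe): third position 2-fold.
Codon 9 CAA (Gln): third position 2-fold.
Four-fold degenerate third positions: 4.

4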